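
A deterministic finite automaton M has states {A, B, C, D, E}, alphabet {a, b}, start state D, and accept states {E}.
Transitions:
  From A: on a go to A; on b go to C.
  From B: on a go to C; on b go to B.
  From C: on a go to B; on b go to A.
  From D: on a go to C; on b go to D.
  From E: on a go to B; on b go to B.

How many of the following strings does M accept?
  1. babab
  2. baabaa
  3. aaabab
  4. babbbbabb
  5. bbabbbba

babab: rejected
baabaa: rejected
aaabab: rejected
babbbbabb: rejected
bbabbbba: rejected

0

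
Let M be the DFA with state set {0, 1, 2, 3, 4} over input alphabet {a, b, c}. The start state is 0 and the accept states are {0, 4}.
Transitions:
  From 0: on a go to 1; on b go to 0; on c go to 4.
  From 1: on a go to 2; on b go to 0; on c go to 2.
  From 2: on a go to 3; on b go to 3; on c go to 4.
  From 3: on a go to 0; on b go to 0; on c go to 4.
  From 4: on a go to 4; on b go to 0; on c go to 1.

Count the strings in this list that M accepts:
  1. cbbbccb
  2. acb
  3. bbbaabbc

2

cbbbccb: accepted
acb: rejected
bbbaabbc: accepted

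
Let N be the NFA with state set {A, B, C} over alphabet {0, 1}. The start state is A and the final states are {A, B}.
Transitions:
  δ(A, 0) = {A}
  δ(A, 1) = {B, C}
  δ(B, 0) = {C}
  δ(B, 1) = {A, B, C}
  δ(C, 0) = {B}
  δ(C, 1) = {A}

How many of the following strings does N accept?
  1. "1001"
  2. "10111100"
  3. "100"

3

"1001": accepted
"10111100": accepted
"100": accepted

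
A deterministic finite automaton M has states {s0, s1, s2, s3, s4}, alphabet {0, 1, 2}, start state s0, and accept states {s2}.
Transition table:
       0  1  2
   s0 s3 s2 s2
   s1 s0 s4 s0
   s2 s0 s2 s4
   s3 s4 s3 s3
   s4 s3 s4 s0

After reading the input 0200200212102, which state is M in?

s0

s0 --0--> s3
s3 --2--> s3
s3 --0--> s4
s4 --0--> s3
s3 --2--> s3
s3 --0--> s4
s4 --0--> s3
s3 --2--> s3
s3 --1--> s3
s3 --2--> s3
s3 --1--> s3
s3 --0--> s4
s4 --2--> s0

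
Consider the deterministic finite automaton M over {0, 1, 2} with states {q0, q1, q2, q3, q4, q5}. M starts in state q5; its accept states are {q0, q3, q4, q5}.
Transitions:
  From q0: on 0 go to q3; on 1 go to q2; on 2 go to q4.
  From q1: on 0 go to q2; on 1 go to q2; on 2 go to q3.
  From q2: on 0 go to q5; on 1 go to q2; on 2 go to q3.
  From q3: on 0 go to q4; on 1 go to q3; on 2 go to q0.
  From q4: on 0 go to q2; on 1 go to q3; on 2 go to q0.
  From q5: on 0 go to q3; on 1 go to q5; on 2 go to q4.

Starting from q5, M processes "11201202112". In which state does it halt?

q5 --1--> q5
q5 --1--> q5
q5 --2--> q4
q4 --0--> q2
q2 --1--> q2
q2 --2--> q3
q3 --0--> q4
q4 --2--> q0
q0 --1--> q2
q2 --1--> q2
q2 --2--> q3

q3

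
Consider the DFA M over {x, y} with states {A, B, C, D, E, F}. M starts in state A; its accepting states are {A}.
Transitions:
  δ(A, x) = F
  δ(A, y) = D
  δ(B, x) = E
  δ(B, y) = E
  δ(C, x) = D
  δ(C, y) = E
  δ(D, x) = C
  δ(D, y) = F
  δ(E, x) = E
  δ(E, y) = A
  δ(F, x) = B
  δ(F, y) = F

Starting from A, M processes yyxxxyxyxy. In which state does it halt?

E

A --y--> D
D --y--> F
F --x--> B
B --x--> E
E --x--> E
E --y--> A
A --x--> F
F --y--> F
F --x--> B
B --y--> E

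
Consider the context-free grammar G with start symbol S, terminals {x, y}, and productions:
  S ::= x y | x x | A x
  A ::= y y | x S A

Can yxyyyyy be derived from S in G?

no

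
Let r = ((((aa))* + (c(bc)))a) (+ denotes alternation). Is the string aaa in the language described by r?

Split as aa·a: (((aa))*+(c(bc))) matches aa and a matches a.

yes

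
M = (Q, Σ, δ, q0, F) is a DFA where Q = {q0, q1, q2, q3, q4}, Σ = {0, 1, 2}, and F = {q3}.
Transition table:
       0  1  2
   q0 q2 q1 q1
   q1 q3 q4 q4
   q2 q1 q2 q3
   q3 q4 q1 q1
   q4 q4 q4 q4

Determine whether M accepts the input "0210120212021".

rejected

q0 --0--> q2
q2 --2--> q3
q3 --1--> q1
q1 --0--> q3
q3 --1--> q1
q1 --2--> q4
q4 --0--> q4
q4 --2--> q4
q4 --1--> q4
q4 --2--> q4
q4 --0--> q4
q4 --2--> q4
q4 --1--> q4
End in state q4, which is not an accepting state.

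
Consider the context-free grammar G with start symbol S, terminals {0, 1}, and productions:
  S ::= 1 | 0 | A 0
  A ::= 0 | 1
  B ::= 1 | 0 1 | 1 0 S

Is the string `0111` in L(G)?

no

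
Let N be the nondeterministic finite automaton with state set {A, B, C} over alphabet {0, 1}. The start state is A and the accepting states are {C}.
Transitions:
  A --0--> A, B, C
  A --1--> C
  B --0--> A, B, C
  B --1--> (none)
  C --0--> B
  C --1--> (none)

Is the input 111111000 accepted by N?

Start: {A}
read 1: {C}
read 1: {}
The reachable set is empty and stays empty for the remaining 7 symbols.
Reachable ∩ accepting = {} — empty.

rejected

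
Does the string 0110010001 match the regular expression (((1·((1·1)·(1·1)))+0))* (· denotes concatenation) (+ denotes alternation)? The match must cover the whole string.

0110010001 cannot be split into zero or more pieces each matching ((1·((1·1)·(1·1)))+0).

no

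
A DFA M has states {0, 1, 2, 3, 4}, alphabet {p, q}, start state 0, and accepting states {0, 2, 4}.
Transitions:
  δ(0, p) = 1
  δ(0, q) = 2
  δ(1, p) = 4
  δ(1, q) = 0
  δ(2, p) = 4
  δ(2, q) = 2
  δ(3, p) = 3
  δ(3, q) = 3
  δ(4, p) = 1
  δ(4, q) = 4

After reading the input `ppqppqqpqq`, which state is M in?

2

0 --p--> 1
1 --p--> 4
4 --q--> 4
4 --p--> 1
1 --p--> 4
4 --q--> 4
4 --q--> 4
4 --p--> 1
1 --q--> 0
0 --q--> 2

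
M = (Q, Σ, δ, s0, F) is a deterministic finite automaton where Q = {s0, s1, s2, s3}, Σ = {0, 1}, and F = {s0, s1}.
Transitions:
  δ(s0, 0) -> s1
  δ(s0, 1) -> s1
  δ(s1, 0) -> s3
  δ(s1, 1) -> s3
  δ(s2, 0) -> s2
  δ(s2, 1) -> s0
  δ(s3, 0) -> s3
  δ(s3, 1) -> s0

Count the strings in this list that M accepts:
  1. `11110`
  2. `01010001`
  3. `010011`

`11110`: rejected
`01010001`: accepted
`010011`: accepted

2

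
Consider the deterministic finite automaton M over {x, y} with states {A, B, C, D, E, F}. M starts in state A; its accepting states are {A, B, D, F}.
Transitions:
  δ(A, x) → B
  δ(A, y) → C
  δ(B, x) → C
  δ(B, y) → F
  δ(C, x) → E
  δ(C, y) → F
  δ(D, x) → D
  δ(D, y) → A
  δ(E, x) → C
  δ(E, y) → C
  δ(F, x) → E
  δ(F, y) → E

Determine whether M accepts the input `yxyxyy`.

A --y--> C
C --x--> E
E --y--> C
C --x--> E
E --y--> C
C --y--> F
End in state F, which is an accepting state.

accepted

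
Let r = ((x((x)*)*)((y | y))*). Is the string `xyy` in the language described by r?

yes

Split as x·yy: (x((x)*)*) matches x and ((y|y))* matches yy.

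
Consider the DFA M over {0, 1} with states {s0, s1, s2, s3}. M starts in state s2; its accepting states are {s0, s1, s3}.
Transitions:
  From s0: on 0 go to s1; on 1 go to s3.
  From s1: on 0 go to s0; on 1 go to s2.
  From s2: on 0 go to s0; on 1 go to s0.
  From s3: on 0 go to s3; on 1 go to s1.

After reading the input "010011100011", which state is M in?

s2 --0--> s0
s0 --1--> s3
s3 --0--> s3
s3 --0--> s3
s3 --1--> s1
s1 --1--> s2
s2 --1--> s0
s0 --0--> s1
s1 --0--> s0
s0 --0--> s1
s1 --1--> s2
s2 --1--> s0

s0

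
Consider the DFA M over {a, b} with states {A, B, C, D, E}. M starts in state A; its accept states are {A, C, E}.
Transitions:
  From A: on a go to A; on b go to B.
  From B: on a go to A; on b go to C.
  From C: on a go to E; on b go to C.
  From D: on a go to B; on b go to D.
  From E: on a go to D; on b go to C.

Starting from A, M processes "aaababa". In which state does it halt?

A

A --a--> A
A --a--> A
A --a--> A
A --b--> B
B --a--> A
A --b--> B
B --a--> A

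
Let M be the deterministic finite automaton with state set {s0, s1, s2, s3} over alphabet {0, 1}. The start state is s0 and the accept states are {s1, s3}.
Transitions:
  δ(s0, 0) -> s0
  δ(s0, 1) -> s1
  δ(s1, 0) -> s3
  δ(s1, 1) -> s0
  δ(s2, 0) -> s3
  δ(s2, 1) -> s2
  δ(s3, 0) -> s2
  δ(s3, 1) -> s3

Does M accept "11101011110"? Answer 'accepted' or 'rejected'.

accepted

s0 --1--> s1
s1 --1--> s0
s0 --1--> s1
s1 --0--> s3
s3 --1--> s3
s3 --0--> s2
s2 --1--> s2
s2 --1--> s2
s2 --1--> s2
s2 --1--> s2
s2 --0--> s3
End in state s3, which is an accepting state.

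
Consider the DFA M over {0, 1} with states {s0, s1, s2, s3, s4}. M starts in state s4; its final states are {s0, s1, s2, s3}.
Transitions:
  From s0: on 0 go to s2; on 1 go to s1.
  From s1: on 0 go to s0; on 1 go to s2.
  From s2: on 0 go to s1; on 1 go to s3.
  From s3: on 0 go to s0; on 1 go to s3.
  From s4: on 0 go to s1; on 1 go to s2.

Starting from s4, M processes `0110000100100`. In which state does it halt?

s4 --0--> s1
s1 --1--> s2
s2 --1--> s3
s3 --0--> s0
s0 --0--> s2
s2 --0--> s1
s1 --0--> s0
s0 --1--> s1
s1 --0--> s0
s0 --0--> s2
s2 --1--> s3
s3 --0--> s0
s0 --0--> s2

s2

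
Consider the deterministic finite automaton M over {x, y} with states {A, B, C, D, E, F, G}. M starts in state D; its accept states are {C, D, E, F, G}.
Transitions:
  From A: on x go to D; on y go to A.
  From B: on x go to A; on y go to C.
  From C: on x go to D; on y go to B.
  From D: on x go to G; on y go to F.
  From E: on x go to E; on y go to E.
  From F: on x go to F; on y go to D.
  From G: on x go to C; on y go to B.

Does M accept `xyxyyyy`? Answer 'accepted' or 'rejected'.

D --x--> G
G --y--> B
B --x--> A
A --y--> A
A --y--> A
A --y--> A
A --y--> A
End in state A, which is not an accepting state.

rejected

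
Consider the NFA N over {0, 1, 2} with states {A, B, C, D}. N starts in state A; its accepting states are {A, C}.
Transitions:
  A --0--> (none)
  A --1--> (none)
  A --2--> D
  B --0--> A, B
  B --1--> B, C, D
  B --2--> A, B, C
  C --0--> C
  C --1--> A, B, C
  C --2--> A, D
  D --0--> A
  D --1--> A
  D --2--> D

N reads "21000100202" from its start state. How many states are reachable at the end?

Start: {A}
read 2: {D}
read 1: {A}
read 0: {}
The reachable set is empty and stays empty for the remaining 8 symbols.
Final reachable set {} has 0 states.

0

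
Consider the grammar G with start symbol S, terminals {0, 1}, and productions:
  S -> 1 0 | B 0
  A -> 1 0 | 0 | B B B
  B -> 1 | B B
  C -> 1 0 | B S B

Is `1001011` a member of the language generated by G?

no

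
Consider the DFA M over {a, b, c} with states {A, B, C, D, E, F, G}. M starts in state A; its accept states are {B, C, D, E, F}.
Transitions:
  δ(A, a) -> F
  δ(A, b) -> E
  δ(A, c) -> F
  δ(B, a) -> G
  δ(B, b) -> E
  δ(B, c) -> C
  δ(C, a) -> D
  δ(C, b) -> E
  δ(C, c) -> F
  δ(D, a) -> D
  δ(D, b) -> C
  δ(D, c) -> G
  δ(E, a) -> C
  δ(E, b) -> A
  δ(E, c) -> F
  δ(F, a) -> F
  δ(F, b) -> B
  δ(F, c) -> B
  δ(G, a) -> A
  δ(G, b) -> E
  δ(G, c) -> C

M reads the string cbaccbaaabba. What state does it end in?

A --c--> F
F --b--> B
B --a--> G
G --c--> C
C --c--> F
F --b--> B
B --a--> G
G --a--> A
A --a--> F
F --b--> B
B --b--> E
E --a--> C

C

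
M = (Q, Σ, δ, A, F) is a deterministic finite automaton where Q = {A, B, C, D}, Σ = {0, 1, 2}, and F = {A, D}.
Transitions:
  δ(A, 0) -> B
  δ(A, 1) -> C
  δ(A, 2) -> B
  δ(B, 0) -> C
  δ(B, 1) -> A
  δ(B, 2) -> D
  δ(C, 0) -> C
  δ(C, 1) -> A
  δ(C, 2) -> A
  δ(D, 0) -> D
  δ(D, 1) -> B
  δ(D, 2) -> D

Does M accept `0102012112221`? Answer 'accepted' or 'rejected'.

A --0--> B
B --1--> A
A --0--> B
B --2--> D
D --0--> D
D --1--> B
B --2--> D
D --1--> B
B --1--> A
A --2--> B
B --2--> D
D --2--> D
D --1--> B
End in state B, which is not an accepting state.

rejected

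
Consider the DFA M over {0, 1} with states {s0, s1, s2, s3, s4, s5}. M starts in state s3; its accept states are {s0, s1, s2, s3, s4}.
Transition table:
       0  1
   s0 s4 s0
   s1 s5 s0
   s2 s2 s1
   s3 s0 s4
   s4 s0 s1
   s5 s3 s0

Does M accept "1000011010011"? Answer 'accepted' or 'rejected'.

accepted

s3 --1--> s4
s4 --0--> s0
s0 --0--> s4
s4 --0--> s0
s0 --0--> s4
s4 --1--> s1
s1 --1--> s0
s0 --0--> s4
s4 --1--> s1
s1 --0--> s5
s5 --0--> s3
s3 --1--> s4
s4 --1--> s1
End in state s1, which is an accepting state.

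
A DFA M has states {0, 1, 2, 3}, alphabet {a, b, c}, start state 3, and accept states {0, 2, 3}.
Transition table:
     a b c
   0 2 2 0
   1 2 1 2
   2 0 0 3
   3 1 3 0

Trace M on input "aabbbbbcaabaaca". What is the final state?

1

3 --a--> 1
1 --a--> 2
2 --b--> 0
0 --b--> 2
2 --b--> 0
0 --b--> 2
2 --b--> 0
0 --c--> 0
0 --a--> 2
2 --a--> 0
0 --b--> 2
2 --a--> 0
0 --a--> 2
2 --c--> 3
3 --a--> 1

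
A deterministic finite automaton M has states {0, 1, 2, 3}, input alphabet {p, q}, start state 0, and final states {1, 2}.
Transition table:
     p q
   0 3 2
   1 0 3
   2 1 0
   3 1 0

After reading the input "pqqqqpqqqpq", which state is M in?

3

0 --p--> 3
3 --q--> 0
0 --q--> 2
2 --q--> 0
0 --q--> 2
2 --p--> 1
1 --q--> 3
3 --q--> 0
0 --q--> 2
2 --p--> 1
1 --q--> 3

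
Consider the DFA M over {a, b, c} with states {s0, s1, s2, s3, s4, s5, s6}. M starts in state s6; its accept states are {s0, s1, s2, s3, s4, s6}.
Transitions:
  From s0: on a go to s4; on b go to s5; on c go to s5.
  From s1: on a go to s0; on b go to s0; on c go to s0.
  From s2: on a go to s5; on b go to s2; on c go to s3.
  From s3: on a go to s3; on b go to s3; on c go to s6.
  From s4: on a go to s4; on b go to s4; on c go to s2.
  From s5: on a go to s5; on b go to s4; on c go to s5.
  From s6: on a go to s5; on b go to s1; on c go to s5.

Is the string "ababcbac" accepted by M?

s6 --a--> s5
s5 --b--> s4
s4 --a--> s4
s4 --b--> s4
s4 --c--> s2
s2 --b--> s2
s2 --a--> s5
s5 --c--> s5
End in state s5, which is not an accepting state.

rejected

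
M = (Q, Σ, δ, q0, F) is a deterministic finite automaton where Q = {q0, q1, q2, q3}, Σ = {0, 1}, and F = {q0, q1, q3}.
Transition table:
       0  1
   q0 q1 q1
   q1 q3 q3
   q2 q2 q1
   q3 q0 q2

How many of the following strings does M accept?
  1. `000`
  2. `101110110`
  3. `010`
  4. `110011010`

`000`: accepted
`101110110`: accepted
`010`: accepted
`110011010`: accepted

4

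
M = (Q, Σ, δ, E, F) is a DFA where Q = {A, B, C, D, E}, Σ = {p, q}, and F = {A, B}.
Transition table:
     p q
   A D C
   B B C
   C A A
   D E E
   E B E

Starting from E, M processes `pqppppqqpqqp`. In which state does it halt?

B

E --p--> B
B --q--> C
C --p--> A
A --p--> D
D --p--> E
E --p--> B
B --q--> C
C --q--> A
A --p--> D
D --q--> E
E --q--> E
E --p--> B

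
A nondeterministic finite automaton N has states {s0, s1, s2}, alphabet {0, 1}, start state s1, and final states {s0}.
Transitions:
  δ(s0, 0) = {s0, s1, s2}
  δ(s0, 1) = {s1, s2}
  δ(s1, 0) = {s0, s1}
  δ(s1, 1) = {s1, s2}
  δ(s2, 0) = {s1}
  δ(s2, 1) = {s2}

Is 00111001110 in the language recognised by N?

accepted

Start: {s1}
read 0: {s0, s1}
read 0: {s0, s1, s2}
read 1: {s1, s2}
read 1: {s1, s2}
read 1: {s1, s2}
read 0: {s0, s1}
read 0: {s0, s1, s2}
read 1: {s1, s2}
read 1: {s1, s2}
read 1: {s1, s2}
read 0: {s0, s1}
Reachable ∩ accepting = {s0} — nonempty.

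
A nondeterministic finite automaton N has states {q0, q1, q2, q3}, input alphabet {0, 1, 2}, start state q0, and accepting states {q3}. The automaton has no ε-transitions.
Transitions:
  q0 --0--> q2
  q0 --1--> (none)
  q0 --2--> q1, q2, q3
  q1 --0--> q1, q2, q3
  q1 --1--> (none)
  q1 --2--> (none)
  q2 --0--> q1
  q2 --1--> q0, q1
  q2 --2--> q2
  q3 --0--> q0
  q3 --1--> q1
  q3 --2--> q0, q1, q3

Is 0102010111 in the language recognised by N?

rejected

Start: {q0}
read 0: {q2}
read 1: {q0, q1}
read 0: {q1, q2, q3}
read 2: {q0, q1, q2, q3}
read 0: {q0, q1, q2, q3}
read 1: {q0, q1}
read 0: {q1, q2, q3}
read 1: {q0, q1}
read 1: {}
The reachable set is empty and stays empty for the remaining 1 symbol.
Reachable ∩ accepting = {} — empty.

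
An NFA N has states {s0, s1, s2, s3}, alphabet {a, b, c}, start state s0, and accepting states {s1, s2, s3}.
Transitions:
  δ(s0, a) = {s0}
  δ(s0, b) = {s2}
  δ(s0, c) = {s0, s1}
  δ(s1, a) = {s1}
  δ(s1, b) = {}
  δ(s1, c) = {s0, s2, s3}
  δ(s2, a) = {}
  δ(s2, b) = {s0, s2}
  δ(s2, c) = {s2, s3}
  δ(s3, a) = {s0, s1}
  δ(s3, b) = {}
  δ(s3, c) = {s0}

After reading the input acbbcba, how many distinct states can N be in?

Start: {s0}
read a: {s0}
read c: {s0, s1}
read b: {s2}
read b: {s0, s2}
read c: {s0, s1, s2, s3}
read b: {s0, s2}
read a: {s0}
Final reachable set {s0} has 1 state.

1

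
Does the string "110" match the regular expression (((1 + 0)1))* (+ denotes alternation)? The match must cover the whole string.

110 cannot be split into zero or more pieces each matching ((1+0)1).

no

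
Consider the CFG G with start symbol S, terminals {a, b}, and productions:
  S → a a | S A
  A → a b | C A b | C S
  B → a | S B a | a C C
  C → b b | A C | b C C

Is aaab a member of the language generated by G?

S ⇒ SA ⇒ aaA ⇒ aaab

yes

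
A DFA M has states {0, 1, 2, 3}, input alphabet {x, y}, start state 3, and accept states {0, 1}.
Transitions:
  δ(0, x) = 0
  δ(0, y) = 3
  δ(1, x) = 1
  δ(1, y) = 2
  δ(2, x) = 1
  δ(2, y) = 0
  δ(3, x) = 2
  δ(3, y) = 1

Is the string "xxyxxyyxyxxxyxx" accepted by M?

3 --x--> 2
2 --x--> 1
1 --y--> 2
2 --x--> 1
1 --x--> 1
1 --y--> 2
2 --y--> 0
0 --x--> 0
0 --y--> 3
3 --x--> 2
2 --x--> 1
1 --x--> 1
1 --y--> 2
2 --x--> 1
1 --x--> 1
End in state 1, which is an accepting state.

accepted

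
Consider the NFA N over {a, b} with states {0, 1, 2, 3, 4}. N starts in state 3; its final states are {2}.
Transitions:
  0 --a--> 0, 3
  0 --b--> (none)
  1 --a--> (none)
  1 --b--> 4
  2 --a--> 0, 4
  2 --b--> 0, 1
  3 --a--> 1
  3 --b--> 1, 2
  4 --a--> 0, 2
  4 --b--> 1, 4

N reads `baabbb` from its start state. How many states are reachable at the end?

2

Start: {3}
read b: {1, 2}
read a: {0, 4}
read a: {0, 2, 3}
read b: {0, 1, 2}
read b: {0, 1, 4}
read b: {1, 4}
Final reachable set {1, 4} has 2 states.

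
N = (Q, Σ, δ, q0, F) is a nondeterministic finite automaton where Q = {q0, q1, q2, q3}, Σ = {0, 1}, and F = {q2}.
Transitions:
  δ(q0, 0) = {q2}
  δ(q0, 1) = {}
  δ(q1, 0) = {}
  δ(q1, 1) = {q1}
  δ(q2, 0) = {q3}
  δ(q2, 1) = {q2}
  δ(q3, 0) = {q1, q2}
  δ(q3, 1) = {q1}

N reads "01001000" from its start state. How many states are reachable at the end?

1

Start: {q0}
read 0: {q2}
read 1: {q2}
read 0: {q3}
read 0: {q1, q2}
read 1: {q1, q2}
read 0: {q3}
read 0: {q1, q2}
read 0: {q3}
Final reachable set {q3} has 1 state.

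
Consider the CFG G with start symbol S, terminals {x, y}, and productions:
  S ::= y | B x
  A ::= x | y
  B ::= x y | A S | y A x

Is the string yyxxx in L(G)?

no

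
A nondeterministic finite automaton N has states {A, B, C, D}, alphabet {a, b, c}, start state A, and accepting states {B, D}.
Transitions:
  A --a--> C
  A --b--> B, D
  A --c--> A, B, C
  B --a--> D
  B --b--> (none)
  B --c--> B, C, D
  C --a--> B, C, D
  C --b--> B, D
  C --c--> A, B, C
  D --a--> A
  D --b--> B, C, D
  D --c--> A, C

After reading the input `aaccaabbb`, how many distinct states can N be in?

Start: {A}
read a: {C}
read a: {B, C, D}
read c: {A, B, C, D}
read c: {A, B, C, D}
read a: {A, B, C, D}
read a: {A, B, C, D}
read b: {B, C, D}
read b: {B, C, D}
read b: {B, C, D}
Final reachable set {B, C, D} has 3 states.

3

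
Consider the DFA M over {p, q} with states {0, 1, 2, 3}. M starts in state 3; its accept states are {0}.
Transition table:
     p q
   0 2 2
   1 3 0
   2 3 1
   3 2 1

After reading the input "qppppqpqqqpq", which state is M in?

3 --q--> 1
1 --p--> 3
3 --p--> 2
2 --p--> 3
3 --p--> 2
2 --q--> 1
1 --p--> 3
3 --q--> 1
1 --q--> 0
0 --q--> 2
2 --p--> 3
3 --q--> 1

1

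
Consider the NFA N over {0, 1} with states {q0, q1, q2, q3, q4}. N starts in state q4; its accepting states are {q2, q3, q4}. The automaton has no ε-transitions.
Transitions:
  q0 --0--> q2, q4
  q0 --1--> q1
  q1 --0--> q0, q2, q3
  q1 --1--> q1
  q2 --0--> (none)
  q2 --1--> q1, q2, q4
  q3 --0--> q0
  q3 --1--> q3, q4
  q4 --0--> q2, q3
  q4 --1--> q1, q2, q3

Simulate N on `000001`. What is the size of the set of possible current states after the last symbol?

Start: {q4}
read 0: {q2, q3}
read 0: {q0}
read 0: {q2, q4}
read 0: {q2, q3}
read 0: {q0}
read 1: {q1}
Final reachable set {q1} has 1 state.

1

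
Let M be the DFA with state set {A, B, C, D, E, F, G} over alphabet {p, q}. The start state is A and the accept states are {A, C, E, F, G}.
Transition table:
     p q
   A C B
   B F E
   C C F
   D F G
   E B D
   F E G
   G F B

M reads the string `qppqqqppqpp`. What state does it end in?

A --q--> B
B --p--> F
F --p--> E
E --q--> D
D --q--> G
G --q--> B
B --p--> F
F --p--> E
E --q--> D
D --p--> F
F --p--> E

E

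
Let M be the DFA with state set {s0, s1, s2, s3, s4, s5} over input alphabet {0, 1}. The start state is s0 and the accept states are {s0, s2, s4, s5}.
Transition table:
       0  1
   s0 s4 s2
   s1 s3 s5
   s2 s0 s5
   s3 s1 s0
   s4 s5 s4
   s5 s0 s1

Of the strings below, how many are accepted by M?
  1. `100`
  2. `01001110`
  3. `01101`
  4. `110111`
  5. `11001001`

`100`: accepted
`01001110`: rejected
`01101`: rejected
`110111`: rejected
`11001001`: accepted

2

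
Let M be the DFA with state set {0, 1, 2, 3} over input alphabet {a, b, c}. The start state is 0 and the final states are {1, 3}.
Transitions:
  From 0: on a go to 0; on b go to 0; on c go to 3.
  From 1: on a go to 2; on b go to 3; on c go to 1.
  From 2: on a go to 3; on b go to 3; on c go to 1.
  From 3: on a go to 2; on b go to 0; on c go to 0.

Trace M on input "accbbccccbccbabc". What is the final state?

0 --a--> 0
0 --c--> 3
3 --c--> 0
0 --b--> 0
0 --b--> 0
0 --c--> 3
3 --c--> 0
0 --c--> 3
3 --c--> 0
0 --b--> 0
0 --c--> 3
3 --c--> 0
0 --b--> 0
0 --a--> 0
0 --b--> 0
0 --c--> 3

3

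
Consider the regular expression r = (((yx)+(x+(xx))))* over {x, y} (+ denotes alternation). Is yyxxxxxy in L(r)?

no

yyxxxxxy cannot be split into zero or more pieces each matching ((yx)+(x+(xx))).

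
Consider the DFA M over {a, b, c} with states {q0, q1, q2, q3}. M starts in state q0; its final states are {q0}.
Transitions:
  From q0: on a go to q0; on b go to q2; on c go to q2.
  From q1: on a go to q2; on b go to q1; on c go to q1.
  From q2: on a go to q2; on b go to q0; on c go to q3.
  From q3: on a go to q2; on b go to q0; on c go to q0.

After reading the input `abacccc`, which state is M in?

q3

q0 --a--> q0
q0 --b--> q2
q2 --a--> q2
q2 --c--> q3
q3 --c--> q0
q0 --c--> q2
q2 --c--> q3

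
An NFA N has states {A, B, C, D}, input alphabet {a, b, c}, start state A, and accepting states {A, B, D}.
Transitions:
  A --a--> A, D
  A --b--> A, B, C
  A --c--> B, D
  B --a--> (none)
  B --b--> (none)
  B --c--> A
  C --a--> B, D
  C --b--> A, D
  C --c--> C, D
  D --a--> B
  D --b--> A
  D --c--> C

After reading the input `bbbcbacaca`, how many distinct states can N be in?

Start: {A}
read b: {A, B, C}
read b: {A, B, C, D}
read b: {A, B, C, D}
read c: {A, B, C, D}
read b: {A, B, C, D}
read a: {A, B, D}
read c: {A, B, C, D}
read a: {A, B, D}
read c: {A, B, C, D}
read a: {A, B, D}
Final reachable set {A, B, D} has 3 states.

3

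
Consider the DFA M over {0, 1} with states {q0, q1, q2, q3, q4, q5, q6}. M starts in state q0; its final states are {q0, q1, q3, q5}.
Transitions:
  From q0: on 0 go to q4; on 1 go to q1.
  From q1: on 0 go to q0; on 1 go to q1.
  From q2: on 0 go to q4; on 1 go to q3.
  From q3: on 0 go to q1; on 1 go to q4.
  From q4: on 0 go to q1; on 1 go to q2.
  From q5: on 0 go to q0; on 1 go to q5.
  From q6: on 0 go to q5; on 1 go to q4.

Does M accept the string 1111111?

accepted

q0 --1--> q1
q1 --1--> q1
q1 --1--> q1
q1 --1--> q1
q1 --1--> q1
q1 --1--> q1
q1 --1--> q1
End in state q1, which is an accepting state.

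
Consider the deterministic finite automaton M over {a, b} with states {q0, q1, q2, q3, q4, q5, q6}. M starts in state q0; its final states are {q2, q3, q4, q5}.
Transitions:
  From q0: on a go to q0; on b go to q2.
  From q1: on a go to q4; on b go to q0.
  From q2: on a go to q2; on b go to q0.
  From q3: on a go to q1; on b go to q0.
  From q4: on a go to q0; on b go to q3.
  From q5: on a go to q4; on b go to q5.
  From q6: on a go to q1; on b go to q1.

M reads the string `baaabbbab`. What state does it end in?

q0 --b--> q2
q2 --a--> q2
q2 --a--> q2
q2 --a--> q2
q2 --b--> q0
q0 --b--> q2
q2 --b--> q0
q0 --a--> q0
q0 --b--> q2

q2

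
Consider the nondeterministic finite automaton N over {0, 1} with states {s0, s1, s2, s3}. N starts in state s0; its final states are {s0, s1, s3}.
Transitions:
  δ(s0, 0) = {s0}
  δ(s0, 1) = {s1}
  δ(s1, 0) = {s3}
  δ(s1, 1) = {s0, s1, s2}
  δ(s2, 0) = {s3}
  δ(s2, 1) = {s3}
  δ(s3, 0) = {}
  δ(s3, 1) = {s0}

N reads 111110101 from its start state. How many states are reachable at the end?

Start: {s0}
read 1: {s1}
read 1: {s0, s1, s2}
read 1: {s0, s1, s2, s3}
read 1: {s0, s1, s2, s3}
read 1: {s0, s1, s2, s3}
read 0: {s0, s3}
read 1: {s0, s1}
read 0: {s0, s3}
read 1: {s0, s1}
Final reachable set {s0, s1} has 2 states.

2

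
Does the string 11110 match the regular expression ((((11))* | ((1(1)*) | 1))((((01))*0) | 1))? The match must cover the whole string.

Split as 1111·0: (((11))*|((1(1)*)|1)) matches 1111 and ((((01))*0)|1) matches 0.

yes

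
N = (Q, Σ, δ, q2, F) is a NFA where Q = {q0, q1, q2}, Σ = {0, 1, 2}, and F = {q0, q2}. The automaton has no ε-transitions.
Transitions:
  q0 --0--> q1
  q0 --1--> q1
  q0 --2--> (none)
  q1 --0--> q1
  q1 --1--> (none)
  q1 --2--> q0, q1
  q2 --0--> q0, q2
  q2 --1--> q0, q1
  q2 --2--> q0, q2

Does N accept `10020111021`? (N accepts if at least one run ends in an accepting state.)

Start: {q2}
read 1: {q0, q1}
read 0: {q1}
read 0: {q1}
read 2: {q0, q1}
read 0: {q1}
read 1: {}
The reachable set is empty and stays empty for the remaining 5 symbols.
Reachable ∩ accepting = {} — empty.

rejected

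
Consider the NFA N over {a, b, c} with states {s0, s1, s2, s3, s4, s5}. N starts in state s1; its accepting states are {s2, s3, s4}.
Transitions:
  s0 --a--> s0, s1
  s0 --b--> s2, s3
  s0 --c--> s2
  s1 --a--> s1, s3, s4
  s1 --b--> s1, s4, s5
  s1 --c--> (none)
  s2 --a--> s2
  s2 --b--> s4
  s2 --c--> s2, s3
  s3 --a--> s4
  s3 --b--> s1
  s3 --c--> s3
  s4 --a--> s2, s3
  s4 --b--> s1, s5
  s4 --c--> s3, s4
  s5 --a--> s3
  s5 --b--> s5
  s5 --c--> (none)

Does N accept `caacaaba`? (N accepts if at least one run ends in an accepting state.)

rejected

Start: {s1}
read c: {}
The reachable set is empty and stays empty for the remaining 7 symbols.
Reachable ∩ accepting = {} — empty.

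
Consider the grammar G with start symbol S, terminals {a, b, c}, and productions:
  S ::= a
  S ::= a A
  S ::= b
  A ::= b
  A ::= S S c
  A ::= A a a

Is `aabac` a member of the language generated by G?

yes

S ⇒ aA ⇒ aSSc ⇒ aaASc ⇒ aabSc ⇒ aabac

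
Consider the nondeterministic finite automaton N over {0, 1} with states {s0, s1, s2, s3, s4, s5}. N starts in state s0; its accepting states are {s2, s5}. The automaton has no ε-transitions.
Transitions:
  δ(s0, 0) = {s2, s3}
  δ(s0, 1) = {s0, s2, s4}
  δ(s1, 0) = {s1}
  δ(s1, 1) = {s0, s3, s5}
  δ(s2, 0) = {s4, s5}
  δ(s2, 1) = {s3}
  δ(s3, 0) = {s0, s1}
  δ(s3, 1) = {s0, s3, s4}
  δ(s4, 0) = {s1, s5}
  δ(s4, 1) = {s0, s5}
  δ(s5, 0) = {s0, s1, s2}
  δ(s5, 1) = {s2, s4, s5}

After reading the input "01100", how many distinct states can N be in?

Start: {s0}
read 0: {s2, s3}
read 1: {s0, s3, s4}
read 1: {s0, s2, s3, s4, s5}
read 0: {s0, s1, s2, s3, s4, s5}
read 0: {s0, s1, s2, s3, s4, s5}
Final reachable set {s0, s1, s2, s3, s4, s5} has 6 states.

6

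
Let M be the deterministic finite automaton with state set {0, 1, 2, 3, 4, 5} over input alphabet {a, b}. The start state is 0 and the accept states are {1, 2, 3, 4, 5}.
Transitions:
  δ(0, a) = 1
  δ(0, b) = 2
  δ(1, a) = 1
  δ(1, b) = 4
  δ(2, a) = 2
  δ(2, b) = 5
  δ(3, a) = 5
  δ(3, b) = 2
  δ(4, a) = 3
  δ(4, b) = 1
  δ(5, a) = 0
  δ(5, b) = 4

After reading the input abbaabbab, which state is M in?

0 --a--> 1
1 --b--> 4
4 --b--> 1
1 --a--> 1
1 --a--> 1
1 --b--> 4
4 --b--> 1
1 --a--> 1
1 --b--> 4

4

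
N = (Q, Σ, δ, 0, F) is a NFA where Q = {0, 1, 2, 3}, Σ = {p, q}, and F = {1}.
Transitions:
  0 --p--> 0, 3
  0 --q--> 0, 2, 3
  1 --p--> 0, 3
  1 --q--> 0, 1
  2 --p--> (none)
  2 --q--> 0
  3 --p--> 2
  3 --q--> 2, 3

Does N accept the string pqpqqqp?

rejected

Start: {0}
read p: {0, 3}
read q: {0, 2, 3}
read p: {0, 2, 3}
read q: {0, 2, 3}
read q: {0, 2, 3}
read q: {0, 2, 3}
read p: {0, 2, 3}
Reachable ∩ accepting = {} — empty.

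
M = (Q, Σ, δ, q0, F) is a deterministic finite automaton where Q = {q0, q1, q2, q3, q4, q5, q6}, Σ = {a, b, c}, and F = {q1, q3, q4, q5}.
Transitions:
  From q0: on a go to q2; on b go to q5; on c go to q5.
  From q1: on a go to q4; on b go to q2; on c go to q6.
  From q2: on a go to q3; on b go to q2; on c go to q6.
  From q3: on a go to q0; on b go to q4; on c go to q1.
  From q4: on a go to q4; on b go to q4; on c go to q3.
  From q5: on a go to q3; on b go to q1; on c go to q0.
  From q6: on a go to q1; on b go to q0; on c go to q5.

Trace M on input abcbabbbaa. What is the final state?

q0 --a--> q2
q2 --b--> q2
q2 --c--> q6
q6 --b--> q0
q0 --a--> q2
q2 --b--> q2
q2 --b--> q2
q2 --b--> q2
q2 --a--> q3
q3 --a--> q0

q0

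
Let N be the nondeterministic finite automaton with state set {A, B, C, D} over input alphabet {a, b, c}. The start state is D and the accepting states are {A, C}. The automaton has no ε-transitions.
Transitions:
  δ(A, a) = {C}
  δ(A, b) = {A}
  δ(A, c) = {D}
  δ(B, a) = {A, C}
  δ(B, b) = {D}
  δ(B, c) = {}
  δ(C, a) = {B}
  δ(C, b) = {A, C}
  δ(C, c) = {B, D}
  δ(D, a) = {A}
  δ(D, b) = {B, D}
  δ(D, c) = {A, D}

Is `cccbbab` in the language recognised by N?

accepted

Start: {D}
read c: {A, D}
read c: {A, D}
read c: {A, D}
read b: {A, B, D}
read b: {A, B, D}
read a: {A, C}
read b: {A, C}
Reachable ∩ accepting = {A, C} — nonempty.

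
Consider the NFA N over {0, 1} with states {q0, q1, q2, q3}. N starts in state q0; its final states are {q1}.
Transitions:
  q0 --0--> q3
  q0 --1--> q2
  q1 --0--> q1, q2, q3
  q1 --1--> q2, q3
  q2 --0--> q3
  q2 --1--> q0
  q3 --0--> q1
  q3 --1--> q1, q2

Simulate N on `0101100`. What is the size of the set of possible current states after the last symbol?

Start: {q0}
read 0: {q3}
read 1: {q1, q2}
read 0: {q1, q2, q3}
read 1: {q0, q1, q2, q3}
read 1: {q0, q1, q2, q3}
read 0: {q1, q2, q3}
read 0: {q1, q2, q3}
Final reachable set {q1, q2, q3} has 3 states.

3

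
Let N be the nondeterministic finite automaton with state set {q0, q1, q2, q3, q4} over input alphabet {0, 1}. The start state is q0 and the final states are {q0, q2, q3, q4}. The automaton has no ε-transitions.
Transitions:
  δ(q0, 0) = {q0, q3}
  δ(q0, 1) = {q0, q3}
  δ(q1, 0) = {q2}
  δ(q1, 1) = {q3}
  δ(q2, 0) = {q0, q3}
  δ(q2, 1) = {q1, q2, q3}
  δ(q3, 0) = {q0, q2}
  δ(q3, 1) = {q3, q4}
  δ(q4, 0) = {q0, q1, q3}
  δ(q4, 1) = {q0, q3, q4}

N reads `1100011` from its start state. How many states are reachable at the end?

Start: {q0}
read 1: {q0, q3}
read 1: {q0, q3, q4}
read 0: {q0, q1, q2, q3}
read 0: {q0, q2, q3}
read 0: {q0, q2, q3}
read 1: {q0, q1, q2, q3, q4}
read 1: {q0, q1, q2, q3, q4}
Final reachable set {q0, q1, q2, q3, q4} has 5 states.

5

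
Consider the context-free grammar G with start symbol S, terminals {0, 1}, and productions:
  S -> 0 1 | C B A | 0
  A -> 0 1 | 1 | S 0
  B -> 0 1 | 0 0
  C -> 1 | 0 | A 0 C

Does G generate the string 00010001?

yes

S ⇒ CBA ⇒ A0CBA ⇒ S00CBA ⇒ 000CBA ⇒ 0001BA ⇒ 000100A ⇒ 00010001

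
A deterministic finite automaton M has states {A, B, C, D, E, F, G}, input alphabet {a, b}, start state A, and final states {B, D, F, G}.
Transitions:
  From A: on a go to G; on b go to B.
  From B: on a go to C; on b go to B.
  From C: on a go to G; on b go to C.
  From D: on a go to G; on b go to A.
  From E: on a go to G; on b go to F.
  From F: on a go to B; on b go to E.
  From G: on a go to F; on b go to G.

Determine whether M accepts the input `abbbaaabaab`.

rejected

A --a--> G
G --b--> G
G --b--> G
G --b--> G
G --a--> F
F --a--> B
B --a--> C
C --b--> C
C --a--> G
G --a--> F
F --b--> E
End in state E, which is not an accepting state.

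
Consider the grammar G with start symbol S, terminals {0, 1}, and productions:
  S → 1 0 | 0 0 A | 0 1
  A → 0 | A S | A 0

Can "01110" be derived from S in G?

no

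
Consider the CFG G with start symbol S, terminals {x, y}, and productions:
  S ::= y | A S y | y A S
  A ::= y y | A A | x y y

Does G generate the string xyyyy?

S ⇒ ASy ⇒ xyySy ⇒ xyyyy

yes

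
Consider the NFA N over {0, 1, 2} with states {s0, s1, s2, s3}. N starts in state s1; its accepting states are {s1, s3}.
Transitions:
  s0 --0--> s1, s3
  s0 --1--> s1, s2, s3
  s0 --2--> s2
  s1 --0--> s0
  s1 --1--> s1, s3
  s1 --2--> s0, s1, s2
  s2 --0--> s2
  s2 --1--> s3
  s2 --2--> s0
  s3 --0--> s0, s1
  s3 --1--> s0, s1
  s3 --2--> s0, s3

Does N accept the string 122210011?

Start: {s1}
read 1: {s1, s3}
read 2: {s0, s1, s2, s3}
read 2: {s0, s1, s2, s3}
read 2: {s0, s1, s2, s3}
read 1: {s0, s1, s2, s3}
read 0: {s0, s1, s2, s3}
read 0: {s0, s1, s2, s3}
read 1: {s0, s1, s2, s3}
read 1: {s0, s1, s2, s3}
Reachable ∩ accepting = {s1, s3} — nonempty.

accepted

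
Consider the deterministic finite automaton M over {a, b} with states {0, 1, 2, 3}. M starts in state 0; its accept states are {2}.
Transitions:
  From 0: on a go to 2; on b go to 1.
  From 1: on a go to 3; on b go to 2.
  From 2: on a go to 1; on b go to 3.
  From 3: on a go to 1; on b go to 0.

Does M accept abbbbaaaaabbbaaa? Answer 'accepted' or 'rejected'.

rejected

0 --a--> 2
2 --b--> 3
3 --b--> 0
0 --b--> 1
1 --b--> 2
2 --a--> 1
1 --a--> 3
3 --a--> 1
1 --a--> 3
3 --a--> 1
1 --b--> 2
2 --b--> 3
3 --b--> 0
0 --a--> 2
2 --a--> 1
1 --a--> 3
End in state 3, which is not an accepting state.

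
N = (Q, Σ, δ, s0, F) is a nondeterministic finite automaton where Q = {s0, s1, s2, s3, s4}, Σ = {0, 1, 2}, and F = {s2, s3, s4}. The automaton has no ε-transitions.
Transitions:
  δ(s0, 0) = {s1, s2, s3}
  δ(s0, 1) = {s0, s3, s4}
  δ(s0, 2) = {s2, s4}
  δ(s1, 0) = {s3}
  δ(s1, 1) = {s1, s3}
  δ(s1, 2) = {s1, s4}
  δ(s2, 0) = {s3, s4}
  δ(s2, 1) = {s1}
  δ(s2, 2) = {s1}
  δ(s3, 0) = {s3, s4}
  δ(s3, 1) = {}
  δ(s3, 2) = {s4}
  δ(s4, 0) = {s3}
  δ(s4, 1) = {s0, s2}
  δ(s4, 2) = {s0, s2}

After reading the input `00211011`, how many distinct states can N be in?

Start: {s0}
read 0: {s1, s2, s3}
read 0: {s3, s4}
read 2: {s0, s2, s4}
read 1: {s0, s1, s2, s3, s4}
read 1: {s0, s1, s2, s3, s4}
read 0: {s1, s2, s3, s4}
read 1: {s0, s1, s2, s3}
read 1: {s0, s1, s3, s4}
Final reachable set {s0, s1, s3, s4} has 4 states.

4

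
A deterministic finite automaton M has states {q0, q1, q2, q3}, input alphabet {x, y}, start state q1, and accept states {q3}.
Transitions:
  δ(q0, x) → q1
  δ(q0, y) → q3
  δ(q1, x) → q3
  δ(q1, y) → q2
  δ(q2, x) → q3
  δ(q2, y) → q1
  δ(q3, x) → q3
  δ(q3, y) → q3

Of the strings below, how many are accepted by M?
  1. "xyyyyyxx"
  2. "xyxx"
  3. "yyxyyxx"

"xyyyyyxx": accepted
"xyxx": accepted
"yyxyyxx": accepted

3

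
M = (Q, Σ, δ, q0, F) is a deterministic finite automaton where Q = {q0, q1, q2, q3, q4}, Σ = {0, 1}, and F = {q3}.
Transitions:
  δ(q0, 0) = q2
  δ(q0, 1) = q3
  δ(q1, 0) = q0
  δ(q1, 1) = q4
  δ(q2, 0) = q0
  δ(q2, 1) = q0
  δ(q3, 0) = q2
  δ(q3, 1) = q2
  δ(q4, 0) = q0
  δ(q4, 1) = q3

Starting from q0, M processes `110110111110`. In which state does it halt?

q0 --1--> q3
q3 --1--> q2
q2 --0--> q0
q0 --1--> q3
q3 --1--> q2
q2 --0--> q0
q0 --1--> q3
q3 --1--> q2
q2 --1--> q0
q0 --1--> q3
q3 --1--> q2
q2 --0--> q0

q0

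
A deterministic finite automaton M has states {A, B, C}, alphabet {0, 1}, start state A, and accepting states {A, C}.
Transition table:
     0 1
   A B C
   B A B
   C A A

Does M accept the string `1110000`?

A --1--> C
C --1--> A
A --1--> C
C --0--> A
A --0--> B
B --0--> A
A --0--> B
End in state B, which is not an accepting state.

rejected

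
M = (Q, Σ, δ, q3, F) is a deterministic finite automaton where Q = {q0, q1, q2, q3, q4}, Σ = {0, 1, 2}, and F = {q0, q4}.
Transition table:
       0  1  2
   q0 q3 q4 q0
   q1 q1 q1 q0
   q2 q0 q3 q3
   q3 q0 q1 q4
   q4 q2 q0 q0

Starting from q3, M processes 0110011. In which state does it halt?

q3 --0--> q0
q0 --1--> q4
q4 --1--> q0
q0 --0--> q3
q3 --0--> q0
q0 --1--> q4
q4 --1--> q0

q0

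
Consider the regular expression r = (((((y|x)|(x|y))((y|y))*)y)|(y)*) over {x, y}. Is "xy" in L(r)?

yes

The left alternative ((((y|x)|(x|y))((y|y))*)y) matches xy.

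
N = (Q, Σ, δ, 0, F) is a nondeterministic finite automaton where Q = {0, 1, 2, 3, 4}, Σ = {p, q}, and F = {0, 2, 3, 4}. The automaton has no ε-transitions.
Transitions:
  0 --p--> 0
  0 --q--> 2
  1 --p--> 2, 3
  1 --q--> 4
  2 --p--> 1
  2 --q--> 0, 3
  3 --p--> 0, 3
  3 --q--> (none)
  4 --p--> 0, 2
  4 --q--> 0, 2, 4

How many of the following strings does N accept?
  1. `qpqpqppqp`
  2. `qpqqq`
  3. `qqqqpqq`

3

`qpqpqppqp`: accepted
`qpqqq`: accepted
`qqqqpqq`: accepted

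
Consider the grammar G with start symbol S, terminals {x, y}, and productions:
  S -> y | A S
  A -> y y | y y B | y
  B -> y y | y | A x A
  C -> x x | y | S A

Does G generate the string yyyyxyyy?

yes

S ⇒ AS ⇒ yyBS ⇒ yyAxAS ⇒ yyyyxAS ⇒ yyyyxyyS ⇒ yyyyxyyy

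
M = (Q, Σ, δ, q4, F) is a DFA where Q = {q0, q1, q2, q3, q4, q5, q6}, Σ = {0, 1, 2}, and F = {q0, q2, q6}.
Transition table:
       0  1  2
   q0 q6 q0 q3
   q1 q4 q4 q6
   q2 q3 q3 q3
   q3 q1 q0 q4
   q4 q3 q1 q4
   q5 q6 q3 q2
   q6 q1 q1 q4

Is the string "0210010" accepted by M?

accepted

q4 --0--> q3
q3 --2--> q4
q4 --1--> q1
q1 --0--> q4
q4 --0--> q3
q3 --1--> q0
q0 --0--> q6
End in state q6, which is an accepting state.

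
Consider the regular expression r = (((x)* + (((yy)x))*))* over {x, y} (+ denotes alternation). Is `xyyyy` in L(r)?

xyyyy cannot be split into zero or more pieces each matching ((x)*+(((yy)x))*).

no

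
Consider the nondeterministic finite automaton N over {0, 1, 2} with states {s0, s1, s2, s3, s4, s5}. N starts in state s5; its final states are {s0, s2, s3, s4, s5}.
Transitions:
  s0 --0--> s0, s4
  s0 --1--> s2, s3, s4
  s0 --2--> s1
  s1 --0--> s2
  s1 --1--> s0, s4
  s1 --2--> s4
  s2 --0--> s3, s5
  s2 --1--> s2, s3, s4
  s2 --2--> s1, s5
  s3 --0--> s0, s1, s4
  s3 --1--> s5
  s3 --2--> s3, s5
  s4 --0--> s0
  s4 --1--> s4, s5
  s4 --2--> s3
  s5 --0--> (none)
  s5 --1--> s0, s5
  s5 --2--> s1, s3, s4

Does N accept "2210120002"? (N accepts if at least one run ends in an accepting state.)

accepted

Start: {s5}
read 2: {s1, s3, s4}
read 2: {s3, s4, s5}
read 1: {s0, s4, s5}
read 0: {s0, s4}
read 1: {s2, s3, s4, s5}
read 2: {s1, s3, s4, s5}
read 0: {s0, s1, s2, s4}
read 0: {s0, s2, s3, s4, s5}
read 0: {s0, s1, s3, s4, s5}
read 2: {s1, s3, s4, s5}
Reachable ∩ accepting = {s3, s4, s5} — nonempty.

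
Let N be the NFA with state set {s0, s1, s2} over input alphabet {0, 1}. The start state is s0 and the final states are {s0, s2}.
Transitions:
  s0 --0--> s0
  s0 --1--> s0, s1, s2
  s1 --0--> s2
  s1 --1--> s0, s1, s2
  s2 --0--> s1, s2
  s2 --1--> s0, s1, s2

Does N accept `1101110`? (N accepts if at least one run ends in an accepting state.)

Start: {s0}
read 1: {s0, s1, s2}
read 1: {s0, s1, s2}
read 0: {s0, s1, s2}
read 1: {s0, s1, s2}
read 1: {s0, s1, s2}
read 1: {s0, s1, s2}
read 0: {s0, s1, s2}
Reachable ∩ accepting = {s0, s2} — nonempty.

accepted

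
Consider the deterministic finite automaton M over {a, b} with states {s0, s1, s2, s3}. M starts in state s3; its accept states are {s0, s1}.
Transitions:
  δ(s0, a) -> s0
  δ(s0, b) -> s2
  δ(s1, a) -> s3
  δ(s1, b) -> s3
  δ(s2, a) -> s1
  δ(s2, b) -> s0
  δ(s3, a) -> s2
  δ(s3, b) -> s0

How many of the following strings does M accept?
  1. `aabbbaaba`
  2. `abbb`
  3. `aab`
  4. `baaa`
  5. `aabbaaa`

`aabbbaaba`: accepted
`abbb`: accepted
`aab`: rejected
`baaa`: accepted
`aabbaaa`: accepted

4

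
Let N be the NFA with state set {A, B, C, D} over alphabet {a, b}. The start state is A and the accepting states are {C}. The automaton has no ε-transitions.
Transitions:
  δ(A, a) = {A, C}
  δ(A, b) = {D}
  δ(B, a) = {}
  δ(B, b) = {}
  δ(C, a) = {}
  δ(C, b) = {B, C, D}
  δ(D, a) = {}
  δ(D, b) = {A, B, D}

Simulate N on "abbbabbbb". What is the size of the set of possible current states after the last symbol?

Start: {A}
read a: {A, C}
read b: {B, C, D}
read b: {A, B, C, D}
read b: {A, B, C, D}
read a: {A, C}
read b: {B, C, D}
read b: {A, B, C, D}
read b: {A, B, C, D}
read b: {A, B, C, D}
Final reachable set {A, B, C, D} has 4 states.

4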